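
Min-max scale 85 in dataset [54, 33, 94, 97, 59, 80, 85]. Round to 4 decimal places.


Min = 33, Max = 97
Range = 97 - 33 = 64
Scaled = (x - min) / (max - min)
= (85 - 33) / 64
= 52 / 64
= 0.8125

0.8125


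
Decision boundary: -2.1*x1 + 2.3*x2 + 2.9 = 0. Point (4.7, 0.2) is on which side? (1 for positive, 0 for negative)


Compute -2.1 * 4.7 + 2.3 * 0.2 + 2.9
= -9.87 + 0.46 + 2.9
= -6.51
Since -6.51 < 0, the point is on the negative side.

0


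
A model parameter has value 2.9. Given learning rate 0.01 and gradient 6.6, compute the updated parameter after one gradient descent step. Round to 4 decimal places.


w_new = w_old - lr * gradient
= 2.9 - 0.01 * 6.6
= 2.9 - (0.066)
= 2.8340

2.8340


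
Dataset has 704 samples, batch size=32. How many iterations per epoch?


Iterations per epoch = dataset_size / batch_size
= 704 / 32
= 22

22


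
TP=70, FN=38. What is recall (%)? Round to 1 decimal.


Recall = TP / (TP + FN) * 100
= 70 / (70 + 38)
= 70 / 108
= 0.6481
= 64.8%

64.8


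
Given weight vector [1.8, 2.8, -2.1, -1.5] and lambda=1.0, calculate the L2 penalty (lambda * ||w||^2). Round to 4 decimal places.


Squaring each weight:
1.8^2 = 3.24
2.8^2 = 7.84
(-2.1)^2 = 4.41
(-1.5)^2 = 2.25
Sum of squares = 17.74
Penalty = 1.0 * 17.74 = 17.7400

17.7400


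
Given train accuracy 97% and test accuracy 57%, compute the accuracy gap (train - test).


Gap = train_accuracy - test_accuracy
= 97 - 57
= 40%
This large gap strongly indicates overfitting.

40


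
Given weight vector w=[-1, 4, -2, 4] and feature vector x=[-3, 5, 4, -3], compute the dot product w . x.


Element-wise products:
-1 * -3 = 3
4 * 5 = 20
-2 * 4 = -8
4 * -3 = -12
Sum = 3 + 20 + -8 + -12
= 3

3


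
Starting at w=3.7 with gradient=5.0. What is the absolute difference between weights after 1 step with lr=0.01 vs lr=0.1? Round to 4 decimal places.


With lr=0.01: w_new = 3.7 - 0.01 * 5.0 = 3.65
With lr=0.1: w_new = 3.7 - 0.1 * 5.0 = 3.2
Absolute difference = |3.65 - 3.2|
= 0.4500

0.4500


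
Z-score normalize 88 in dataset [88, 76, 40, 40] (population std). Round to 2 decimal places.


Mean = (88 + 76 + 40 + 40) / 4 = 61.0
Variance = sum((x_i - mean)^2) / n = 459.0
Std = sqrt(459.0) = 21.4243
Z = (x - mean) / std
= (88 - 61.0) / 21.4243
= 27.0 / 21.4243
= 1.26

1.26


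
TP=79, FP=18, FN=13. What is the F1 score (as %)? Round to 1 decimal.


Precision = TP / (TP + FP) = 79 / 97 = 0.8144
Recall = TP / (TP + FN) = 79 / 92 = 0.8587
F1 = 2 * P * R / (P + R)
= 2 * 0.8144 * 0.8587 / (0.8144 + 0.8587)
= 1.3987 / 1.6731
= 0.836
As percentage: 83.6%

83.6


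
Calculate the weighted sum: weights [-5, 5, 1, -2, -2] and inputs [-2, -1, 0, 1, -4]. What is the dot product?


Element-wise products:
-5 * -2 = 10
5 * -1 = -5
1 * 0 = 0
-2 * 1 = -2
-2 * -4 = 8
Sum = 10 + -5 + 0 + -2 + 8
= 11

11


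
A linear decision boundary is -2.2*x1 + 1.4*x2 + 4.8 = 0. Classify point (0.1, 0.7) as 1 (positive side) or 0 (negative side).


Compute -2.2 * 0.1 + 1.4 * 0.7 + 4.8
= -0.22 + 0.98 + 4.8
= 5.56
Since 5.56 >= 0, the point is on the positive side.

1


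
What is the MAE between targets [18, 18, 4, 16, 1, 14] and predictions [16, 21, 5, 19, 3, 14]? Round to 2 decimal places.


Absolute errors: [2, 3, 1, 3, 2, 0]
Sum of absolute errors = 11
MAE = 11 / 6 = 1.83

1.83


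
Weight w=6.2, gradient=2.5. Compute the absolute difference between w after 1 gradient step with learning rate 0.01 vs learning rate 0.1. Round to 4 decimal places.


With lr=0.01: w_new = 6.2 - 0.01 * 2.5 = 6.175
With lr=0.1: w_new = 6.2 - 0.1 * 2.5 = 5.95
Absolute difference = |6.175 - 5.95|
= 0.2250

0.2250


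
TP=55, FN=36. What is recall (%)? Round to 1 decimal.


Recall = TP / (TP + FN) * 100
= 55 / (55 + 36)
= 55 / 91
= 0.6044
= 60.4%

60.4


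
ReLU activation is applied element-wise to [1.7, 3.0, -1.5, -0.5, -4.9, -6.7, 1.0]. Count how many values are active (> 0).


ReLU(x) = max(0, x) for each element:
ReLU(1.7) = 1.7
ReLU(3.0) = 3.0
ReLU(-1.5) = 0
ReLU(-0.5) = 0
ReLU(-4.9) = 0
ReLU(-6.7) = 0
ReLU(1.0) = 1.0
Active neurons (>0): 3

3


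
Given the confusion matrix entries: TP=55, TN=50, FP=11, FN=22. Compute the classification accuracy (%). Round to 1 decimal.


Accuracy = (TP + TN) / (TP + TN + FP + FN) * 100
= (55 + 50) / (55 + 50 + 11 + 22)
= 105 / 138
= 0.7609
= 76.1%

76.1


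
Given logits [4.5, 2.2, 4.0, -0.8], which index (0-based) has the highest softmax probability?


Softmax is a monotonic transformation, so it preserves the argmax.
We need to find the index of the maximum logit.
Index 0: 4.5
Index 1: 2.2
Index 2: 4.0
Index 3: -0.8
Maximum logit = 4.5 at index 0

0


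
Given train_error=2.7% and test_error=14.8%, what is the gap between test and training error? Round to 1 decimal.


Generalization gap = test_error - train_error
= 14.8 - 2.7
= 12.1%
A large gap suggests overfitting.

12.1


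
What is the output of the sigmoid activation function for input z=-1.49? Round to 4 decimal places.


sigmoid(z) = 1 / (1 + exp(-z))
exp(-(-1.49)) = exp(1.49) = 4.4371
1 + 4.4371 = 5.4371
1 / 5.4371 = 0.1839

0.1839


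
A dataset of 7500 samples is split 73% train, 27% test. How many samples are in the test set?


Train samples = 7500 * 73% = 5475
Test samples = 7500 - 5475
= 2025

2025


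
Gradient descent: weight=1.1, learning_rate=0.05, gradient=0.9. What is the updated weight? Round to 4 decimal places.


w_new = w_old - lr * gradient
= 1.1 - 0.05 * 0.9
= 1.1 - (0.045)
= 1.0550

1.0550


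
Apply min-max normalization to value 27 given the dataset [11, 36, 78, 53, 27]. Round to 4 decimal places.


Min = 11, Max = 78
Range = 78 - 11 = 67
Scaled = (x - min) / (max - min)
= (27 - 11) / 67
= 16 / 67
= 0.2388

0.2388


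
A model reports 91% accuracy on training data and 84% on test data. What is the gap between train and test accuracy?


Gap = train_accuracy - test_accuracy
= 91 - 84
= 7%
This moderate gap may indicate mild overfitting.

7


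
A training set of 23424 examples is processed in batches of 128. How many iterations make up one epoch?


Iterations per epoch = dataset_size / batch_size
= 23424 / 128
= 183

183


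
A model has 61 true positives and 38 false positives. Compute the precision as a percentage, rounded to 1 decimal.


Precision = TP / (TP + FP) * 100
= 61 / (61 + 38)
= 61 / 99
= 0.6162
= 61.6%

61.6


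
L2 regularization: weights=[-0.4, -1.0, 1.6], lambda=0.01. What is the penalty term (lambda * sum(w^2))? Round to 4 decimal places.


Squaring each weight:
(-0.4)^2 = 0.16
(-1.0)^2 = 1.0
1.6^2 = 2.56
Sum of squares = 3.72
Penalty = 0.01 * 3.72 = 0.0372

0.0372


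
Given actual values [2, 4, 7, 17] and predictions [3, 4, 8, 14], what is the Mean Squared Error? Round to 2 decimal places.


Differences: [-1, 0, -1, 3]
Squared errors: [1, 0, 1, 9]
Sum of squared errors = 11
MSE = 11 / 4 = 2.75

2.75


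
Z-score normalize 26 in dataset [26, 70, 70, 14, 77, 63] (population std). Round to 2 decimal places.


Mean = (26 + 70 + 70 + 14 + 77 + 63) / 6 = 53.3333
Variance = sum((x_i - mean)^2) / n = 583.8889
Std = sqrt(583.8889) = 24.1638
Z = (x - mean) / std
= (26 - 53.3333) / 24.1638
= -27.3333 / 24.1638
= -1.13

-1.13


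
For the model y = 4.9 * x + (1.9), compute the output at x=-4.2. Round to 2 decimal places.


y = 4.9 * -4.2 + (1.9)
= -20.58 + (1.9)
= -18.68

-18.68


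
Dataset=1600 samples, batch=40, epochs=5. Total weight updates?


Iterations per epoch = 1600 / 40 = 40
Total updates = iterations_per_epoch * epochs
= 40 * 5
= 200

200


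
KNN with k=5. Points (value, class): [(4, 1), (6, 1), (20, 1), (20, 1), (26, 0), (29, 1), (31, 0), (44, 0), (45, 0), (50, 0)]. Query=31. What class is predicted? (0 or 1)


Distances from query 31:
Point 31 (class 0): distance = 0
Point 29 (class 1): distance = 2
Point 26 (class 0): distance = 5
Point 20 (class 1): distance = 11
Point 20 (class 1): distance = 11
K=5 nearest neighbors: classes = [0, 1, 0, 1, 1]
Votes for class 1: 3 / 5
Majority vote => class 1

1


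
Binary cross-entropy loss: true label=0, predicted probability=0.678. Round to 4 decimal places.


For y=0: Loss = -log(1-p)
= -log(1 - 0.678)
= -log(0.322)
= -(-1.1332)
= 1.1332

1.1332


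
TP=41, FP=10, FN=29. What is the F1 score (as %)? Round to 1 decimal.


Precision = TP / (TP + FP) = 41 / 51 = 0.8039
Recall = TP / (TP + FN) = 41 / 70 = 0.5857
F1 = 2 * P * R / (P + R)
= 2 * 0.8039 * 0.5857 / (0.8039 + 0.5857)
= 0.9417 / 1.3896
= 0.6777
As percentage: 67.8%

67.8


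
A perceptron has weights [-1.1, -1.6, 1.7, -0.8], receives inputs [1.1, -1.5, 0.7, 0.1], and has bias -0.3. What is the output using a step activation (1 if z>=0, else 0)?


z = w . x + b
= -1.1*1.1 + -1.6*-1.5 + 1.7*0.7 + -0.8*0.1 + -0.3
= -1.21 + 2.4 + 1.19 + -0.08 + -0.3
= 2.3 + -0.3
= 2.0
Since z = 2.0 >= 0, output = 1

1


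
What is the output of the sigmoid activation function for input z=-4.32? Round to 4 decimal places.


sigmoid(z) = 1 / (1 + exp(-z))
exp(-(-4.32)) = exp(4.32) = 75.1886
1 + 75.1886 = 76.1886
1 / 76.1886 = 0.0131

0.0131


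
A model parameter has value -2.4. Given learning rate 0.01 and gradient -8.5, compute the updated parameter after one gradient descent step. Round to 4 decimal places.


w_new = w_old - lr * gradient
= -2.4 - 0.01 * -8.5
= -2.4 - (-0.085)
= -2.3150

-2.3150


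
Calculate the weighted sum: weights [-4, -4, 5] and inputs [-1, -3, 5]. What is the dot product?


Element-wise products:
-4 * -1 = 4
-4 * -3 = 12
5 * 5 = 25
Sum = 4 + 12 + 25
= 41

41


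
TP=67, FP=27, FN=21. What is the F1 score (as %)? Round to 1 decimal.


Precision = TP / (TP + FP) = 67 / 94 = 0.7128
Recall = TP / (TP + FN) = 67 / 88 = 0.7614
F1 = 2 * P * R / (P + R)
= 2 * 0.7128 * 0.7614 / (0.7128 + 0.7614)
= 1.0853 / 1.4741
= 0.7363
As percentage: 73.6%

73.6


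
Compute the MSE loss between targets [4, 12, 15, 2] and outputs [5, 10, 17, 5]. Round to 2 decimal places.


Differences: [-1, 2, -2, -3]
Squared errors: [1, 4, 4, 9]
Sum of squared errors = 18
MSE = 18 / 4 = 4.50

4.50


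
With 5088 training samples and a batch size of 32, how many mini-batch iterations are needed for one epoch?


Iterations per epoch = dataset_size / batch_size
= 5088 / 32
= 159

159


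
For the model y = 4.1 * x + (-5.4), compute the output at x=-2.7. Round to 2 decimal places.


y = 4.1 * -2.7 + (-5.4)
= -11.07 + (-5.4)
= -16.47

-16.47


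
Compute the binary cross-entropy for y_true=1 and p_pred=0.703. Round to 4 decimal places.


For y=1: Loss = -log(p)
= -log(0.703)
= -(-0.3524)
= 0.3524

0.3524


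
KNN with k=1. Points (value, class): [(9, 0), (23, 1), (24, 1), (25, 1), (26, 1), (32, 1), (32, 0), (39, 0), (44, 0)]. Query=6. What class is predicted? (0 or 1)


Distances from query 6:
Point 9 (class 0): distance = 3
K=1 nearest neighbors: classes = [0]
Votes for class 1: 0 / 1
Majority vote => class 0

0


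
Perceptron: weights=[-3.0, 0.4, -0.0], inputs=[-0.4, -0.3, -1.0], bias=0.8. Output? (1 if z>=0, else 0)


z = w . x + b
= -3.0*-0.4 + 0.4*-0.3 + -0.0*-1.0 + 0.8
= 1.2 + -0.12 + 0.0 + 0.8
= 1.08 + 0.8
= 1.88
Since z = 1.88 >= 0, output = 1

1


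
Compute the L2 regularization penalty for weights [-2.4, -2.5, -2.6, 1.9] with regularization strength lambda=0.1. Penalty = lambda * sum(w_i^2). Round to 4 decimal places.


Squaring each weight:
(-2.4)^2 = 5.76
(-2.5)^2 = 6.25
(-2.6)^2 = 6.76
1.9^2 = 3.61
Sum of squares = 22.38
Penalty = 0.1 * 22.38 = 2.2380

2.2380


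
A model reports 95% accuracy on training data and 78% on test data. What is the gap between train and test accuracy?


Gap = train_accuracy - test_accuracy
= 95 - 78
= 17%
This gap suggests the model is overfitting.

17


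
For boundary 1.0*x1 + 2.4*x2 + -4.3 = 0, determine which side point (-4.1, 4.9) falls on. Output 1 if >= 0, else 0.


Compute 1.0 * -4.1 + 2.4 * 4.9 + -4.3
= -4.1 + 11.76 + -4.3
= 3.36
Since 3.36 >= 0, the point is on the positive side.

1


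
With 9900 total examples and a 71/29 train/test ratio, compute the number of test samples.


Train samples = 9900 * 71% = 7029
Test samples = 9900 - 7029
= 2871

2871


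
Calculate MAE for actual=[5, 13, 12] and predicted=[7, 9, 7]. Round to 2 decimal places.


Absolute errors: [2, 4, 5]
Sum of absolute errors = 11
MAE = 11 / 3 = 3.67

3.67


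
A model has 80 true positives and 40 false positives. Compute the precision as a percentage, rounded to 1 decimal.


Precision = TP / (TP + FP) * 100
= 80 / (80 + 40)
= 80 / 120
= 0.6667
= 66.7%

66.7


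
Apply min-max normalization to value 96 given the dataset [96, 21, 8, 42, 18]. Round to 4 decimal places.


Min = 8, Max = 96
Range = 96 - 8 = 88
Scaled = (x - min) / (max - min)
= (96 - 8) / 88
= 88 / 88
= 1.0000

1.0000


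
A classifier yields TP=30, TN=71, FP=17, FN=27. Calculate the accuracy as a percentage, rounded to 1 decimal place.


Accuracy = (TP + TN) / (TP + TN + FP + FN) * 100
= (30 + 71) / (30 + 71 + 17 + 27)
= 101 / 145
= 0.6966
= 69.7%

69.7


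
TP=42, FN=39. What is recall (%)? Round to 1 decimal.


Recall = TP / (TP + FN) * 100
= 42 / (42 + 39)
= 42 / 81
= 0.5185
= 51.9%

51.9


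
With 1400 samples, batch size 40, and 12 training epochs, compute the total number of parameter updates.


Iterations per epoch = 1400 / 40 = 35
Total updates = iterations_per_epoch * epochs
= 35 * 12
= 420

420


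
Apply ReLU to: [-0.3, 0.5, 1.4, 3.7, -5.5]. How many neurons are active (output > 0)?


ReLU(x) = max(0, x) for each element:
ReLU(-0.3) = 0
ReLU(0.5) = 0.5
ReLU(1.4) = 1.4
ReLU(3.7) = 3.7
ReLU(-5.5) = 0
Active neurons (>0): 3

3


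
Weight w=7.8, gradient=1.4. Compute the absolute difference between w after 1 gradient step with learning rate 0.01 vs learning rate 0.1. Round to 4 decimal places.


With lr=0.01: w_new = 7.8 - 0.01 * 1.4 = 7.786
With lr=0.1: w_new = 7.8 - 0.1 * 1.4 = 7.66
Absolute difference = |7.786 - 7.66|
= 0.1260

0.1260


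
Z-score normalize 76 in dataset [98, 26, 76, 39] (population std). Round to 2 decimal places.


Mean = (98 + 26 + 76 + 39) / 4 = 59.75
Variance = sum((x_i - mean)^2) / n = 824.1875
Std = sqrt(824.1875) = 28.7087
Z = (x - mean) / std
= (76 - 59.75) / 28.7087
= 16.25 / 28.7087
= 0.57

0.57


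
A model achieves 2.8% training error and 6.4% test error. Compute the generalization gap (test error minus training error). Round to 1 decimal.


Generalization gap = test_error - train_error
= 6.4 - 2.8
= 3.6%
A moderate gap.

3.6


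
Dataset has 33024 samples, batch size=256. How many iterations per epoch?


Iterations per epoch = dataset_size / batch_size
= 33024 / 256
= 129

129


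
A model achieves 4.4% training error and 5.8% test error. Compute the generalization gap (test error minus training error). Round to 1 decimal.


Generalization gap = test_error - train_error
= 5.8 - 4.4
= 1.4%
A small gap suggests good generalization.

1.4


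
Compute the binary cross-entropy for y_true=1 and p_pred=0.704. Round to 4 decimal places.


For y=1: Loss = -log(p)
= -log(0.704)
= -(-0.351)
= 0.3510

0.3510


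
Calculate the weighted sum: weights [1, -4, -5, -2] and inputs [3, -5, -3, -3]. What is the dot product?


Element-wise products:
1 * 3 = 3
-4 * -5 = 20
-5 * -3 = 15
-2 * -3 = 6
Sum = 3 + 20 + 15 + 6
= 44

44


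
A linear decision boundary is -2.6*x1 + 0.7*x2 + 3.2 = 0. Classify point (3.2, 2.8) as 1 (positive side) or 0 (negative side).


Compute -2.6 * 3.2 + 0.7 * 2.8 + 3.2
= -8.32 + 1.96 + 3.2
= -3.16
Since -3.16 < 0, the point is on the negative side.

0


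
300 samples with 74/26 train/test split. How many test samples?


Train samples = 300 * 74% = 222
Test samples = 300 - 222
= 78

78


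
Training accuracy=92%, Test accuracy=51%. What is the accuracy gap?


Gap = train_accuracy - test_accuracy
= 92 - 51
= 41%
This large gap strongly indicates overfitting.

41


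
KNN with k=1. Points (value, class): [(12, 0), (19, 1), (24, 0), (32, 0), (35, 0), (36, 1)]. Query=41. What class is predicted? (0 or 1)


Distances from query 41:
Point 36 (class 1): distance = 5
K=1 nearest neighbors: classes = [1]
Votes for class 1: 1 / 1
Majority vote => class 1

1


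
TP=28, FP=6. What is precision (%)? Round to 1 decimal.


Precision = TP / (TP + FP) * 100
= 28 / (28 + 6)
= 28 / 34
= 0.8235
= 82.4%

82.4


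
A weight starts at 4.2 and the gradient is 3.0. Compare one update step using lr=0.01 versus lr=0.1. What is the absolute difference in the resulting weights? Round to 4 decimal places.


With lr=0.01: w_new = 4.2 - 0.01 * 3.0 = 4.17
With lr=0.1: w_new = 4.2 - 0.1 * 3.0 = 3.9
Absolute difference = |4.17 - 3.9|
= 0.2700

0.2700


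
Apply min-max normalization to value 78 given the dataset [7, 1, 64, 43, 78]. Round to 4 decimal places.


Min = 1, Max = 78
Range = 78 - 1 = 77
Scaled = (x - min) / (max - min)
= (78 - 1) / 77
= 77 / 77
= 1.0000

1.0000


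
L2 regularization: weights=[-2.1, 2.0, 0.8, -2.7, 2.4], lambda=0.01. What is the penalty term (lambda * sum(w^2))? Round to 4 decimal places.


Squaring each weight:
(-2.1)^2 = 4.41
2.0^2 = 4.0
0.8^2 = 0.64
(-2.7)^2 = 7.29
2.4^2 = 5.76
Sum of squares = 22.1
Penalty = 0.01 * 22.1 = 0.2210

0.2210


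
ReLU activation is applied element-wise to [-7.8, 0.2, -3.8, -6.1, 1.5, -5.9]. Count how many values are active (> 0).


ReLU(x) = max(0, x) for each element:
ReLU(-7.8) = 0
ReLU(0.2) = 0.2
ReLU(-3.8) = 0
ReLU(-6.1) = 0
ReLU(1.5) = 1.5
ReLU(-5.9) = 0
Active neurons (>0): 2

2


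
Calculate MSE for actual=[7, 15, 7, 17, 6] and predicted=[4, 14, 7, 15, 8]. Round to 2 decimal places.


Differences: [3, 1, 0, 2, -2]
Squared errors: [9, 1, 0, 4, 4]
Sum of squared errors = 18
MSE = 18 / 5 = 3.60

3.60


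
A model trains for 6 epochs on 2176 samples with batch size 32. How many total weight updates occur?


Iterations per epoch = 2176 / 32 = 68
Total updates = iterations_per_epoch * epochs
= 68 * 6
= 408

408


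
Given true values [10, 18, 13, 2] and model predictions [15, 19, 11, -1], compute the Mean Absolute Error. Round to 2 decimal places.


Absolute errors: [5, 1, 2, 3]
Sum of absolute errors = 11
MAE = 11 / 4 = 2.75

2.75


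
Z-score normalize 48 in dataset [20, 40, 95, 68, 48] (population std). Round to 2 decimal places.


Mean = (20 + 40 + 95 + 68 + 48) / 5 = 54.2
Variance = sum((x_i - mean)^2) / n = 652.96
Std = sqrt(652.96) = 25.5531
Z = (x - mean) / std
= (48 - 54.2) / 25.5531
= -6.2 / 25.5531
= -0.24

-0.24


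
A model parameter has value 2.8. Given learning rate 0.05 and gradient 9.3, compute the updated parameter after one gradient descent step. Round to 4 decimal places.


w_new = w_old - lr * gradient
= 2.8 - 0.05 * 9.3
= 2.8 - (0.465)
= 2.3350

2.3350


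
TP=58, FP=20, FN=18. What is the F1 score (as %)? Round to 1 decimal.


Precision = TP / (TP + FP) = 58 / 78 = 0.7436
Recall = TP / (TP + FN) = 58 / 76 = 0.7632
F1 = 2 * P * R / (P + R)
= 2 * 0.7436 * 0.7632 / (0.7436 + 0.7632)
= 1.135 / 1.5067
= 0.7532
As percentage: 75.3%

75.3


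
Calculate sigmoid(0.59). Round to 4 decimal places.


sigmoid(z) = 1 / (1 + exp(-z))
exp(-(0.59)) = exp(-0.59) = 0.5543
1 + 0.5543 = 1.5543
1 / 1.5543 = 0.6434

0.6434


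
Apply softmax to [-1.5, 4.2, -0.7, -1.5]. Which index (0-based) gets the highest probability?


Softmax is a monotonic transformation, so it preserves the argmax.
We need to find the index of the maximum logit.
Index 0: -1.5
Index 1: 4.2
Index 2: -0.7
Index 3: -1.5
Maximum logit = 4.2 at index 1

1


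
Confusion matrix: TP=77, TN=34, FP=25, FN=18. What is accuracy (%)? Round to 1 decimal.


Accuracy = (TP + TN) / (TP + TN + FP + FN) * 100
= (77 + 34) / (77 + 34 + 25 + 18)
= 111 / 154
= 0.7208
= 72.1%

72.1


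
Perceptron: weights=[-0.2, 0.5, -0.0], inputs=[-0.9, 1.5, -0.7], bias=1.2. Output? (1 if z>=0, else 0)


z = w . x + b
= -0.2*-0.9 + 0.5*1.5 + -0.0*-0.7 + 1.2
= 0.18 + 0.75 + 0.0 + 1.2
= 0.93 + 1.2
= 2.13
Since z = 2.13 >= 0, output = 1

1


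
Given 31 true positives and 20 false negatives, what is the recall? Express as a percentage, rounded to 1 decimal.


Recall = TP / (TP + FN) * 100
= 31 / (31 + 20)
= 31 / 51
= 0.6078
= 60.8%

60.8


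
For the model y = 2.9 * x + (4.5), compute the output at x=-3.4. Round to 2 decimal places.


y = 2.9 * -3.4 + (4.5)
= -9.86 + (4.5)
= -5.36

-5.36


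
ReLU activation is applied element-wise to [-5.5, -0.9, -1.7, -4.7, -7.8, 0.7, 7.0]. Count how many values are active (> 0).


ReLU(x) = max(0, x) for each element:
ReLU(-5.5) = 0
ReLU(-0.9) = 0
ReLU(-1.7) = 0
ReLU(-4.7) = 0
ReLU(-7.8) = 0
ReLU(0.7) = 0.7
ReLU(7.0) = 7.0
Active neurons (>0): 2

2


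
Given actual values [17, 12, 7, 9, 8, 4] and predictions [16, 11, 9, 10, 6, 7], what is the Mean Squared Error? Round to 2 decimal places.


Differences: [1, 1, -2, -1, 2, -3]
Squared errors: [1, 1, 4, 1, 4, 9]
Sum of squared errors = 20
MSE = 20 / 6 = 3.33

3.33


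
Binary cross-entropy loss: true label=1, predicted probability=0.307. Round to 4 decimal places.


For y=1: Loss = -log(p)
= -log(0.307)
= -(-1.1809)
= 1.1809

1.1809


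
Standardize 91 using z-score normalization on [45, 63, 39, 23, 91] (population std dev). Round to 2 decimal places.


Mean = (45 + 63 + 39 + 23 + 91) / 5 = 52.2
Variance = sum((x_i - mean)^2) / n = 540.16
Std = sqrt(540.16) = 23.2413
Z = (x - mean) / std
= (91 - 52.2) / 23.2413
= 38.8 / 23.2413
= 1.67

1.67


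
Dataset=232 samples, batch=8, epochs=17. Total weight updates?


Iterations per epoch = 232 / 8 = 29
Total updates = iterations_per_epoch * epochs
= 29 * 17
= 493

493


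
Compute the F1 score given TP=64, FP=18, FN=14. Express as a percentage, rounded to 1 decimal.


Precision = TP / (TP + FP) = 64 / 82 = 0.7805
Recall = TP / (TP + FN) = 64 / 78 = 0.8205
F1 = 2 * P * R / (P + R)
= 2 * 0.7805 * 0.8205 / (0.7805 + 0.8205)
= 1.2808 / 1.601
= 0.8
As percentage: 80.0%

80.0


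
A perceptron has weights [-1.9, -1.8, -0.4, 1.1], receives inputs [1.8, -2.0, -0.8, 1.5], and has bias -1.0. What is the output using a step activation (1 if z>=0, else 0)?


z = w . x + b
= -1.9*1.8 + -1.8*-2.0 + -0.4*-0.8 + 1.1*1.5 + -1.0
= -3.42 + 3.6 + 0.32 + 1.65 + -1.0
= 2.15 + -1.0
= 1.15
Since z = 1.15 >= 0, output = 1

1


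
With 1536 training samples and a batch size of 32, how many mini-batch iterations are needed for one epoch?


Iterations per epoch = dataset_size / batch_size
= 1536 / 32
= 48

48


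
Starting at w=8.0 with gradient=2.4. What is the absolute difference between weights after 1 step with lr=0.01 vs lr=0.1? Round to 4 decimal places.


With lr=0.01: w_new = 8.0 - 0.01 * 2.4 = 7.976
With lr=0.1: w_new = 8.0 - 0.1 * 2.4 = 7.76
Absolute difference = |7.976 - 7.76|
= 0.2160

0.2160


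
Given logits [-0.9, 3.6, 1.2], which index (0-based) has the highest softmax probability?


Softmax is a monotonic transformation, so it preserves the argmax.
We need to find the index of the maximum logit.
Index 0: -0.9
Index 1: 3.6
Index 2: 1.2
Maximum logit = 3.6 at index 1

1


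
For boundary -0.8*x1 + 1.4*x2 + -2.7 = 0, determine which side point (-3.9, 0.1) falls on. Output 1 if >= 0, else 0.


Compute -0.8 * -3.9 + 1.4 * 0.1 + -2.7
= 3.12 + 0.14 + -2.7
= 0.56
Since 0.56 >= 0, the point is on the positive side.

1


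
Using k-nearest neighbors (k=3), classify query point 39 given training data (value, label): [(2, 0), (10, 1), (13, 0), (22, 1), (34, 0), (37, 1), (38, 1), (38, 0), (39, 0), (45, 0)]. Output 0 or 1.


Distances from query 39:
Point 39 (class 0): distance = 0
Point 38 (class 0): distance = 1
Point 38 (class 1): distance = 1
K=3 nearest neighbors: classes = [0, 0, 1]
Votes for class 1: 1 / 3
Majority vote => class 0

0


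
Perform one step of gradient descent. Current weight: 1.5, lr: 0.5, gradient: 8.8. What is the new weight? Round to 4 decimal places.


w_new = w_old - lr * gradient
= 1.5 - 0.5 * 8.8
= 1.5 - (4.4)
= -2.9000

-2.9000


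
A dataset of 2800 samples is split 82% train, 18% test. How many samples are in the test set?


Train samples = 2800 * 82% = 2296
Test samples = 2800 - 2296
= 504

504


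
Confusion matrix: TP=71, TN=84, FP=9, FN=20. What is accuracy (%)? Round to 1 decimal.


Accuracy = (TP + TN) / (TP + TN + FP + FN) * 100
= (71 + 84) / (71 + 84 + 9 + 20)
= 155 / 184
= 0.8424
= 84.2%

84.2


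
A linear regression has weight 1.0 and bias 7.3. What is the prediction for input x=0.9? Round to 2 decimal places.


y = 1.0 * 0.9 + (7.3)
= 0.9 + (7.3)
= 8.20

8.20


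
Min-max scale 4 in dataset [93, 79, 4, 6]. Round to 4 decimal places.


Min = 4, Max = 93
Range = 93 - 4 = 89
Scaled = (x - min) / (max - min)
= (4 - 4) / 89
= 0 / 89
= 0.0000

0.0000


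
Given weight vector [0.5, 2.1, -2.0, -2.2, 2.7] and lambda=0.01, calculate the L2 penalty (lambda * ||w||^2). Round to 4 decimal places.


Squaring each weight:
0.5^2 = 0.25
2.1^2 = 4.41
(-2.0)^2 = 4.0
(-2.2)^2 = 4.84
2.7^2 = 7.29
Sum of squares = 20.79
Penalty = 0.01 * 20.79 = 0.2079

0.2079


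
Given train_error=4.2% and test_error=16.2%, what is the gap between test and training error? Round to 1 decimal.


Generalization gap = test_error - train_error
= 16.2 - 4.2
= 12.0%
A large gap suggests overfitting.

12.0


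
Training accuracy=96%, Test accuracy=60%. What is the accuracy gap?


Gap = train_accuracy - test_accuracy
= 96 - 60
= 36%
This large gap strongly indicates overfitting.

36


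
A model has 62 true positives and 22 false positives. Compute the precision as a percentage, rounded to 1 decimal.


Precision = TP / (TP + FP) * 100
= 62 / (62 + 22)
= 62 / 84
= 0.7381
= 73.8%

73.8


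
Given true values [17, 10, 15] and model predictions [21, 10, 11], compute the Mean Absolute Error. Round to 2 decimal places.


Absolute errors: [4, 0, 4]
Sum of absolute errors = 8
MAE = 8 / 3 = 2.67

2.67


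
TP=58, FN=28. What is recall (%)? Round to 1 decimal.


Recall = TP / (TP + FN) * 100
= 58 / (58 + 28)
= 58 / 86
= 0.6744
= 67.4%

67.4


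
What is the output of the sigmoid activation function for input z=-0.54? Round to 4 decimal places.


sigmoid(z) = 1 / (1 + exp(-z))
exp(-(-0.54)) = exp(0.54) = 1.716
1 + 1.716 = 2.716
1 / 2.716 = 0.3682

0.3682


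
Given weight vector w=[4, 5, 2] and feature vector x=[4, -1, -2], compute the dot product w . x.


Element-wise products:
4 * 4 = 16
5 * -1 = -5
2 * -2 = -4
Sum = 16 + -5 + -4
= 7

7


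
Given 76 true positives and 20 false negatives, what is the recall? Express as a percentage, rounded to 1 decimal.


Recall = TP / (TP + FN) * 100
= 76 / (76 + 20)
= 76 / 96
= 0.7917
= 79.2%

79.2


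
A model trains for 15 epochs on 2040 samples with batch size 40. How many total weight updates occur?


Iterations per epoch = 2040 / 40 = 51
Total updates = iterations_per_epoch * epochs
= 51 * 15
= 765

765


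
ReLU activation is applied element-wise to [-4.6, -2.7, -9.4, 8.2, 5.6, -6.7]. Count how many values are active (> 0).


ReLU(x) = max(0, x) for each element:
ReLU(-4.6) = 0
ReLU(-2.7) = 0
ReLU(-9.4) = 0
ReLU(8.2) = 8.2
ReLU(5.6) = 5.6
ReLU(-6.7) = 0
Active neurons (>0): 2

2


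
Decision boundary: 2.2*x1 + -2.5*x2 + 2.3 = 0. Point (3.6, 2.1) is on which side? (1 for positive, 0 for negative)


Compute 2.2 * 3.6 + -2.5 * 2.1 + 2.3
= 7.92 + -5.25 + 2.3
= 4.97
Since 4.97 >= 0, the point is on the positive side.

1


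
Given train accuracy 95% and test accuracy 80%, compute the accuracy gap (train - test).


Gap = train_accuracy - test_accuracy
= 95 - 80
= 15%
This gap suggests the model is overfitting.

15


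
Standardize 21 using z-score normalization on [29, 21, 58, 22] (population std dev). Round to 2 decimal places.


Mean = (29 + 21 + 58 + 22) / 4 = 32.5
Variance = sum((x_i - mean)^2) / n = 226.25
Std = sqrt(226.25) = 15.0416
Z = (x - mean) / std
= (21 - 32.5) / 15.0416
= -11.5 / 15.0416
= -0.76

-0.76


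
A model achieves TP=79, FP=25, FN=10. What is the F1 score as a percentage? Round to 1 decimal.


Precision = TP / (TP + FP) = 79 / 104 = 0.7596
Recall = TP / (TP + FN) = 79 / 89 = 0.8876
F1 = 2 * P * R / (P + R)
= 2 * 0.7596 * 0.8876 / (0.7596 + 0.8876)
= 1.3485 / 1.6473
= 0.8187
As percentage: 81.9%

81.9


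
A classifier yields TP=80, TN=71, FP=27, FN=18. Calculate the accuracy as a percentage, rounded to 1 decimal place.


Accuracy = (TP + TN) / (TP + TN + FP + FN) * 100
= (80 + 71) / (80 + 71 + 27 + 18)
= 151 / 196
= 0.7704
= 77.0%

77.0


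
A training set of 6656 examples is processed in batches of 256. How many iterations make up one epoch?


Iterations per epoch = dataset_size / batch_size
= 6656 / 256
= 26

26


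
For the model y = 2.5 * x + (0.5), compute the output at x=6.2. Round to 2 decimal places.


y = 2.5 * 6.2 + (0.5)
= 15.5 + (0.5)
= 16.00

16.00


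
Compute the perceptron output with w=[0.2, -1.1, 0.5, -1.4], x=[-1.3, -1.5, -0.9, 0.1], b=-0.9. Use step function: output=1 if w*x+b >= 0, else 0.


z = w . x + b
= 0.2*-1.3 + -1.1*-1.5 + 0.5*-0.9 + -1.4*0.1 + -0.9
= -0.26 + 1.65 + -0.45 + -0.14 + -0.9
= 0.8 + -0.9
= -0.1
Since z = -0.1 < 0, output = 0

0


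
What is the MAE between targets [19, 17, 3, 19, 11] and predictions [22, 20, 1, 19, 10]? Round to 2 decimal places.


Absolute errors: [3, 3, 2, 0, 1]
Sum of absolute errors = 9
MAE = 9 / 5 = 1.80

1.80


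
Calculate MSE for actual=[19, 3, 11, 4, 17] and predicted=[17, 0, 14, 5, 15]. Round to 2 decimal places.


Differences: [2, 3, -3, -1, 2]
Squared errors: [4, 9, 9, 1, 4]
Sum of squared errors = 27
MSE = 27 / 5 = 5.40

5.40


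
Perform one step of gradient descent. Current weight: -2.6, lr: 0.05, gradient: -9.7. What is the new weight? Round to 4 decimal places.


w_new = w_old - lr * gradient
= -2.6 - 0.05 * -9.7
= -2.6 - (-0.485)
= -2.1150

-2.1150


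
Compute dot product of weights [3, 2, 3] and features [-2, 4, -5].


Element-wise products:
3 * -2 = -6
2 * 4 = 8
3 * -5 = -15
Sum = -6 + 8 + -15
= -13

-13


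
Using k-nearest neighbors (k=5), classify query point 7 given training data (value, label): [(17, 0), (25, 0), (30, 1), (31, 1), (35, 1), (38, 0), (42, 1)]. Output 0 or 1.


Distances from query 7:
Point 17 (class 0): distance = 10
Point 25 (class 0): distance = 18
Point 30 (class 1): distance = 23
Point 31 (class 1): distance = 24
Point 35 (class 1): distance = 28
K=5 nearest neighbors: classes = [0, 0, 1, 1, 1]
Votes for class 1: 3 / 5
Majority vote => class 1

1


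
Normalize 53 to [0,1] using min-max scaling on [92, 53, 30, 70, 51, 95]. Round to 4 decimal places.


Min = 30, Max = 95
Range = 95 - 30 = 65
Scaled = (x - min) / (max - min)
= (53 - 30) / 65
= 23 / 65
= 0.3538

0.3538


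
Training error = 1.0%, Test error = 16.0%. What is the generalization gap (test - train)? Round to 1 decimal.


Generalization gap = test_error - train_error
= 16.0 - 1.0
= 15.0%
A large gap suggests overfitting.

15.0


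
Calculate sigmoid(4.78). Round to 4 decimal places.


sigmoid(z) = 1 / (1 + exp(-z))
exp(-(4.78)) = exp(-4.78) = 0.0084
1 + 0.0084 = 1.0084
1 / 1.0084 = 0.9917

0.9917


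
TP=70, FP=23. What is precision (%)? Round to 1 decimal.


Precision = TP / (TP + FP) * 100
= 70 / (70 + 23)
= 70 / 93
= 0.7527
= 75.3%

75.3


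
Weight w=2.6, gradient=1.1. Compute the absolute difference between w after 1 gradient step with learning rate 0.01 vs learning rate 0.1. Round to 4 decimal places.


With lr=0.01: w_new = 2.6 - 0.01 * 1.1 = 2.589
With lr=0.1: w_new = 2.6 - 0.1 * 1.1 = 2.49
Absolute difference = |2.589 - 2.49|
= 0.0990

0.0990


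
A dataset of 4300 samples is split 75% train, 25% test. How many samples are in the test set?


Train samples = 4300 * 75% = 3225
Test samples = 4300 - 3225
= 1075

1075


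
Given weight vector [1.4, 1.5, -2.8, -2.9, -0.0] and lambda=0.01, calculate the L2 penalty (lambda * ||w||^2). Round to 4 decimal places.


Squaring each weight:
1.4^2 = 1.96
1.5^2 = 2.25
(-2.8)^2 = 7.84
(-2.9)^2 = 8.41
(-0.0)^2 = 0.0
Sum of squares = 20.46
Penalty = 0.01 * 20.46 = 0.2046

0.2046


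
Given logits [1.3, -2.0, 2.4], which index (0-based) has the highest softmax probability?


Softmax is a monotonic transformation, so it preserves the argmax.
We need to find the index of the maximum logit.
Index 0: 1.3
Index 1: -2.0
Index 2: 2.4
Maximum logit = 2.4 at index 2

2


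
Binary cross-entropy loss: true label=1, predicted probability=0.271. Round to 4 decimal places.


For y=1: Loss = -log(p)
= -log(0.271)
= -(-1.3056)
= 1.3056

1.3056


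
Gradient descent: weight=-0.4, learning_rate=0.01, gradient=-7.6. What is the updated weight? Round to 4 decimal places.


w_new = w_old - lr * gradient
= -0.4 - 0.01 * -7.6
= -0.4 - (-0.076)
= -0.3240

-0.3240


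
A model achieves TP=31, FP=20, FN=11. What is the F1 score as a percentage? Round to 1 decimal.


Precision = TP / (TP + FP) = 31 / 51 = 0.6078
Recall = TP / (TP + FN) = 31 / 42 = 0.7381
F1 = 2 * P * R / (P + R)
= 2 * 0.6078 * 0.7381 / (0.6078 + 0.7381)
= 0.8973 / 1.3459
= 0.6667
As percentage: 66.7%

66.7


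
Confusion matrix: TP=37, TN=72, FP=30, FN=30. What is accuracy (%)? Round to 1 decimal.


Accuracy = (TP + TN) / (TP + TN + FP + FN) * 100
= (37 + 72) / (37 + 72 + 30 + 30)
= 109 / 169
= 0.645
= 64.5%

64.5


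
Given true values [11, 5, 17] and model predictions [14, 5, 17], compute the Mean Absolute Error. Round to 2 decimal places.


Absolute errors: [3, 0, 0]
Sum of absolute errors = 3
MAE = 3 / 3 = 1.00

1.00


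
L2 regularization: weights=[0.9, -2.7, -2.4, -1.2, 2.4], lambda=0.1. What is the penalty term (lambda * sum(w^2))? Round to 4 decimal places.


Squaring each weight:
0.9^2 = 0.81
(-2.7)^2 = 7.29
(-2.4)^2 = 5.76
(-1.2)^2 = 1.44
2.4^2 = 5.76
Sum of squares = 21.06
Penalty = 0.1 * 21.06 = 2.1060

2.1060


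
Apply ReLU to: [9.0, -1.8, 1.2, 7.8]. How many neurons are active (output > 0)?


ReLU(x) = max(0, x) for each element:
ReLU(9.0) = 9.0
ReLU(-1.8) = 0
ReLU(1.2) = 1.2
ReLU(7.8) = 7.8
Active neurons (>0): 3

3


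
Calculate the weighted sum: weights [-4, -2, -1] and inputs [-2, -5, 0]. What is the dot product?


Element-wise products:
-4 * -2 = 8
-2 * -5 = 10
-1 * 0 = 0
Sum = 8 + 10 + 0
= 18

18


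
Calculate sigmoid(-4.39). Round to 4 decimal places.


sigmoid(z) = 1 / (1 + exp(-z))
exp(-(-4.39)) = exp(4.39) = 80.6404
1 + 80.6404 = 81.6404
1 / 81.6404 = 0.0122

0.0122


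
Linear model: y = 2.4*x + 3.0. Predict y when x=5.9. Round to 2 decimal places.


y = 2.4 * 5.9 + (3.0)
= 14.16 + (3.0)
= 17.16

17.16


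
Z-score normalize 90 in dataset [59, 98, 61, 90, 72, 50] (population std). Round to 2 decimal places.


Mean = (59 + 98 + 61 + 90 + 72 + 50) / 6 = 71.6667
Variance = sum((x_i - mean)^2) / n = 295.5556
Std = sqrt(295.5556) = 17.1917
Z = (x - mean) / std
= (90 - 71.6667) / 17.1917
= 18.3333 / 17.1917
= 1.07

1.07


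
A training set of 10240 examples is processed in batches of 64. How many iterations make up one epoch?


Iterations per epoch = dataset_size / batch_size
= 10240 / 64
= 160

160


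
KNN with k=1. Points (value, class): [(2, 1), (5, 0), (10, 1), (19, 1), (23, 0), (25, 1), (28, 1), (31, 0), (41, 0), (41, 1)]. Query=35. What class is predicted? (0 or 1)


Distances from query 35:
Point 31 (class 0): distance = 4
K=1 nearest neighbors: classes = [0]
Votes for class 1: 0 / 1
Majority vote => class 0

0


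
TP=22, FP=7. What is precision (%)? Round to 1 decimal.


Precision = TP / (TP + FP) * 100
= 22 / (22 + 7)
= 22 / 29
= 0.7586
= 75.9%

75.9


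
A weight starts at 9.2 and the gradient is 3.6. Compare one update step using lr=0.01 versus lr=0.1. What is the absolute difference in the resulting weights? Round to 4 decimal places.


With lr=0.01: w_new = 9.2 - 0.01 * 3.6 = 9.164
With lr=0.1: w_new = 9.2 - 0.1 * 3.6 = 8.84
Absolute difference = |9.164 - 8.84|
= 0.3240

0.3240


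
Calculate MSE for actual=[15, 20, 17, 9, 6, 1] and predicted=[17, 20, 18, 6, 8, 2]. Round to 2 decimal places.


Differences: [-2, 0, -1, 3, -2, -1]
Squared errors: [4, 0, 1, 9, 4, 1]
Sum of squared errors = 19
MSE = 19 / 6 = 3.17

3.17


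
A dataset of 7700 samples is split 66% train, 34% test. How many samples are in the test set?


Train samples = 7700 * 66% = 5082
Test samples = 7700 - 5082
= 2618

2618


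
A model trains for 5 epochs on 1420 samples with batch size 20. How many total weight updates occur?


Iterations per epoch = 1420 / 20 = 71
Total updates = iterations_per_epoch * epochs
= 71 * 5
= 355

355


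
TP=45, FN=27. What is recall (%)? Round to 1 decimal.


Recall = TP / (TP + FN) * 100
= 45 / (45 + 27)
= 45 / 72
= 0.625
= 62.5%

62.5


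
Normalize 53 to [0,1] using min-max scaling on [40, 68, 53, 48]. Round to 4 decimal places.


Min = 40, Max = 68
Range = 68 - 40 = 28
Scaled = (x - min) / (max - min)
= (53 - 40) / 28
= 13 / 28
= 0.4643

0.4643


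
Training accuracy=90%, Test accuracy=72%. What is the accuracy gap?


Gap = train_accuracy - test_accuracy
= 90 - 72
= 18%
This gap suggests the model is overfitting.

18


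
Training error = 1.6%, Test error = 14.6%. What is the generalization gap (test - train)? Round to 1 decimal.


Generalization gap = test_error - train_error
= 14.6 - 1.6
= 13.0%
A large gap suggests overfitting.

13.0


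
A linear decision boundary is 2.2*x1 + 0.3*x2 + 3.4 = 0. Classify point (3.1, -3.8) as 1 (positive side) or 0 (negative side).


Compute 2.2 * 3.1 + 0.3 * -3.8 + 3.4
= 6.82 + -1.14 + 3.4
= 9.08
Since 9.08 >= 0, the point is on the positive side.

1


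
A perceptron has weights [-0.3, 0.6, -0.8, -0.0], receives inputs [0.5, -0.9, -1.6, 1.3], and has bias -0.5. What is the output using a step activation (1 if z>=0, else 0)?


z = w . x + b
= -0.3*0.5 + 0.6*-0.9 + -0.8*-1.6 + -0.0*1.3 + -0.5
= -0.15 + -0.54 + 1.28 + -0.0 + -0.5
= 0.59 + -0.5
= 0.09
Since z = 0.09 >= 0, output = 1

1


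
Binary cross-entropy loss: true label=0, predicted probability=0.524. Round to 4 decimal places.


For y=0: Loss = -log(1-p)
= -log(1 - 0.524)
= -log(0.476)
= -(-0.7423)
= 0.7423

0.7423


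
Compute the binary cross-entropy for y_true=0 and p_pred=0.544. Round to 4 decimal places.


For y=0: Loss = -log(1-p)
= -log(1 - 0.544)
= -log(0.456)
= -(-0.7853)
= 0.7853

0.7853


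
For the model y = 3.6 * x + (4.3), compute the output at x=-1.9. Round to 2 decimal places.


y = 3.6 * -1.9 + (4.3)
= -6.84 + (4.3)
= -2.54

-2.54


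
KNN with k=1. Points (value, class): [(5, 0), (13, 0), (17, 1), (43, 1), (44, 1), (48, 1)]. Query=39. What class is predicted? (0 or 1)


Distances from query 39:
Point 43 (class 1): distance = 4
K=1 nearest neighbors: classes = [1]
Votes for class 1: 1 / 1
Majority vote => class 1

1


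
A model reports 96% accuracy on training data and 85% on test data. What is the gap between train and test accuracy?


Gap = train_accuracy - test_accuracy
= 96 - 85
= 11%
This gap suggests the model is overfitting.

11


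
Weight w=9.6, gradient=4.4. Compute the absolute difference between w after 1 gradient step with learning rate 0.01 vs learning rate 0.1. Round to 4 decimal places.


With lr=0.01: w_new = 9.6 - 0.01 * 4.4 = 9.556
With lr=0.1: w_new = 9.6 - 0.1 * 4.4 = 9.16
Absolute difference = |9.556 - 9.16|
= 0.3960

0.3960


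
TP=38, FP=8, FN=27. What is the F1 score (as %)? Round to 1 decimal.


Precision = TP / (TP + FP) = 38 / 46 = 0.8261
Recall = TP / (TP + FN) = 38 / 65 = 0.5846
F1 = 2 * P * R / (P + R)
= 2 * 0.8261 * 0.5846 / (0.8261 + 0.5846)
= 0.9659 / 1.4107
= 0.6847
As percentage: 68.5%

68.5
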